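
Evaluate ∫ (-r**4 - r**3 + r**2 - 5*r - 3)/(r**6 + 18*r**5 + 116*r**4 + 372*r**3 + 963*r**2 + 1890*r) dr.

-log(r)/630 + 453*log(r + 5)/340 - 113*log(r + 6)/30 + 1977*log(r + 7)/812 + 13*log(r**2 + 9)/22185 + 517*atan(r/3)/14790 + C

Factor the denominator: r*(r + 5)*(r + 6)*(r + 7)*(r**2 + 9).
Partial-fraction decomposition: (52*r + 4653)/(44370*(r**2 + 9)) + 1977/(812*(r + 7)) - 113/(30*(r + 6)) + 453/(340*(r + 5)) - 1/(630*r).
Integrate each term; A/(r−a) gives A·log|r−a|; the (Br+D)/(r²+p²) term gives a log and an atan.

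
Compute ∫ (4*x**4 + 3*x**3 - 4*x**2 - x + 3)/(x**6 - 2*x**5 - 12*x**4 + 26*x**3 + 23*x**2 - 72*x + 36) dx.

123*log(x - 3)/40 - 73*log(x - 2)/20 + 247*log(x - 1)/288 + 29*log(x + 2)/180 - 71*log(x + 3)/160 - 5/(24*x - 24) + C

Factor the denominator: (x - 3)*(x - 2)*(x - 1)**2*(x + 2)*(x + 3).
Partial-fraction decomposition: -71/(160*(x + 3)) + 29/(180*(x + 2)) + 247/(288*(x - 1)) + 5/(24*(x - 1)**2) - 73/(20*(x - 2)) + 123/(40*(x - 3)).
Integrate each term; A/(x−a) gives A·log|x−a|; A/(x−a)² gives −A/(x−a).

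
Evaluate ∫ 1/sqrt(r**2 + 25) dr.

log(r + sqrt(r**2 + 25)) + C

Substitute r = 5·tan(θ), so dr = 5·sec(θ)^2 dθ and the radical becomes sqrt(r**2 + 25) = 5·sec(θ) by the Pythagorean identity.
Integrate the resulting trig expression in θ, then back-substitute tan(θ) = r/5, sec(θ) = sqrt(r**2 + 25)/5 (absorbing any constant into C).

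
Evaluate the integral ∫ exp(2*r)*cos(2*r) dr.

Let I denote the integral. Integrate by parts with u = cos(2*r), dv = exp(2*r) dr, so v = exp(2*r)/2: I = exp(2*r)*cos(2*r)/2 + ∫ exp(2*r)*sin(2*r) dr.
Apply parts again with u = sin(2*r), dv = exp(2*r) dr: ∫ exp(2*r)*sin(2*r) dr = exp(2*r)*sin(2*r)/2 − I. Substituting back brings back I: I = exp(2*r)*sin(2*r)/2 + exp(2*r)*cos(2*r)/2 − I.
Solving for I: (1 + 1)·I equals the remaining terms, so I = (1/2)·(exp(2*r)*sin(2*r)/2 + exp(2*r)*cos(2*r)/2).

exp(2*r)*sin(2*r)/4 + exp(2*r)*cos(2*r)/4 + C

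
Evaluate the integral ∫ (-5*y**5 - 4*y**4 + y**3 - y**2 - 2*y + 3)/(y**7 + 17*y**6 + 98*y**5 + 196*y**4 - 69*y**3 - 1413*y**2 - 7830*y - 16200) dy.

Factor the denominator: (y - 3)*(y + 4)*(y + 5)**2*(y + 6)*(y**2 + 9).
Partial-fraction decomposition: -26*(y - 39)/(3825*(y**2 + 9)) + 11153/(270*(y + 6)) - 16197/(544*(y + 5)) + 191/(4*(y + 5)**2) - 4027/(350*(y + 4)) - 127/(6048*(y - 3)).
Integrate each term; A/(y−a) gives A·log|y−a|; the (By+D)/(y²+p²) term gives a log and an atan.

-127*log(y - 3)/6048 - 4027*log(y + 4)/350 - 16197*log(y + 5)/544 + 11153*log(y + 6)/270 - 13*log(y**2 + 9)/3825 + 338*atan(y/3)/3825 - 191/(4*y + 20) + C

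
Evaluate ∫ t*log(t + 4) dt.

Use integration by parts with u = log(t + 4), dv = t dt.
Then du = 1/(t + 4) dt and v = t**2/2.

t**2*log(t + 4)/2 - t**2/4 + 2*t - 8*log(t + 4) + C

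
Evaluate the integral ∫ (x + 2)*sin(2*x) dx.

Use integration by parts with u = x + 2, dv = sin(2*x) dx, so v = -cos(2*x)/2.
Apply parts 1 times (tabular method): alternate signs, differentiate u down to 0, integrate dv up.

-x*cos(2*x)/2 + sin(2*x)/4 - cos(2*x) + C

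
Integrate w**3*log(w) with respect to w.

w**4*log(w)/4 - w**4/16 + C

Use integration by parts with u = log(w), dv = w**3 dw.
Then du = 1/w dw and v = w**4/4.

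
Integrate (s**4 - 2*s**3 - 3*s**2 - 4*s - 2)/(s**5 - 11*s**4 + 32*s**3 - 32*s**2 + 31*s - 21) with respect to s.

Factor the denominator: (s - 7)*(s - 3)*(s - 1)*(s**2 + 1).
Partial-fraction decomposition: -(s + 2)/(25*(s**2 + 1)) - 5/(12*(s - 1)) + 7/(40*(s - 3)) + 769/(600*(s - 7)).
Integrate each term; A/(s−a) gives A·log|s−a|; the (Bs+D)/(s²+p²) term gives a log and an atan.

769*log(s - 7)/600 + 7*log(s - 3)/40 - 5*log(s - 1)/12 - log(s**2 + 1)/50 - 2*atan(s)/25 + C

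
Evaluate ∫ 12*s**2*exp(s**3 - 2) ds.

4*exp(s**3 - 2) + C

Let u = s**3 - 2, so du = (3*s**2) ds.
Rewriting, the integral becomes 4·∫ e^u du = 4·e^u.
Substituting back, u = s**3 - 2.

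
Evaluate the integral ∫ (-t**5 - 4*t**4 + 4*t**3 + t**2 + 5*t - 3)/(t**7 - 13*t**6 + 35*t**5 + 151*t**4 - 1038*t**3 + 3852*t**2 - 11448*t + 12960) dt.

Factor the denominator: (t - 6)**2*(t - 4)*(t - 2)*(t + 5)*(t**2 + 9).
Partial-fraction decomposition: -112*(5*t - 42)/(49725*(t**2 + 9)) + 61/(129591*(t + 5)) + 53/(2912*(t - 2)) - 1759/(1800*(t - 4)) + 844901/(871200*(t - 6)) - 1337/(440*(t - 6)**2).
Integrate each term; A/(t−a) gives A·log|t−a|; the (Bt+D)/(t²+p²) term gives a log and an atan.

844901*log(t - 6)/871200 - 1759*log(t - 4)/1800 + 53*log(t - 2)/2912 + 61*log(t + 5)/129591 - 56*log(t**2 + 9)/9945 + 1568*atan(t/3)/49725 + 1337/(440*t - 2640) + C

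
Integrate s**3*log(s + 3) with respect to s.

Use integration by parts with u = log(s + 3), dv = s**3 ds.
Then du = 1/(s + 3) ds and v = s**4/4.

s**4*log(s + 3)/4 - s**4/16 + s**3/4 - 9*s**2/8 + 27*s/4 - 81*log(s + 3)/4 + C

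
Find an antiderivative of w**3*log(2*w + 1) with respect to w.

Use integration by parts with u = log(2*w + 1), dv = w**3 dw.
Then du = 2/(2*w + 1) dw and v = w**4/4.

w**4*log(2*w + 1)/4 - w**4/16 + w**3/24 - w**2/32 + w/32 - log(2*w + 1)/64 + C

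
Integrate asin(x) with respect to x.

x*asin(x) + sqrt(-x**2 + 1) + C

Use integration by parts with u = arcsin(x), dv = dx.
Then du = 1/sqrt(-x**2 + 1) dx.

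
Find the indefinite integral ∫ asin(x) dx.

Use integration by parts with u = arcsin(x), dv = dx.
Then du = 1/sqrt(-x**2 + 1) dx.

x*asin(x) + sqrt(-x**2 + 1) + C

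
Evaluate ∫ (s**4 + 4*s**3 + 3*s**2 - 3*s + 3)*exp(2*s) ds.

(2*s**4 + 4*s**3 - 6*s + 9)*exp(2*s)/4 + C

Use integration by parts with u = s**4 + 4*s**3 + 3*s**2 - 3*s + 3, dv = exp(2*s) ds, so v = exp(2*s)/2.
Apply parts 4 times (tabular method): alternate signs, differentiate u down to 0, integrate dv up.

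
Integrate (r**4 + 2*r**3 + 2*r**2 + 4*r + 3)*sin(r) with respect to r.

-r**4*cos(r) + 4*r**3*sin(r) - 2*r**3*cos(r) + 6*r**2*sin(r) + 10*r**2*cos(r) - 20*r*sin(r) + 8*r*cos(r) - 8*sin(r) - 23*cos(r) + C

Use integration by parts with u = r**4 + 2*r**3 + 2*r**2 + 4*r + 3, dv = sin(r) dr, so v = -cos(r).
Apply parts 4 times (tabular method): alternate signs, differentiate u down to 0, integrate dv up.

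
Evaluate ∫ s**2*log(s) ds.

s**3*log(s)/3 - s**3/9 + C

Use integration by parts with u = log(s), dv = s**2 ds.
Then du = 1/s ds and v = s**3/3.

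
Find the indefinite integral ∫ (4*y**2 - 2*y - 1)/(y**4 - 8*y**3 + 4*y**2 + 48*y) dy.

Factor the denominator: y*(y - 6)*(y - 4)*(y + 2).
Partial-fraction decomposition: -19/(96*(y + 2)) - 55/(48*(y - 4)) + 131/(96*(y - 6)) - 1/(48*y).
Integrate each term: A/(y−a) contributes A·log|y−a|.

-log(y)/48 + 131*log(y - 6)/96 - 55*log(y - 4)/48 - 19*log(y + 2)/96 + C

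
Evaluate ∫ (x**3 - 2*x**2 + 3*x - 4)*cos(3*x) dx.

Use integration by parts with u = x**3 - 2*x**2 + 3*x - 4, dv = cos(3*x) dx, so v = sin(3*x)/3.
Apply parts 3 times (tabular method): alternate signs, differentiate u down to 0, integrate dv up.

x**3*sin(3*x)/3 - 2*x**2*sin(3*x)/3 + x**2*cos(3*x)/3 + 7*x*sin(3*x)/9 - 4*x*cos(3*x)/9 - 32*sin(3*x)/27 + 7*cos(3*x)/27 + C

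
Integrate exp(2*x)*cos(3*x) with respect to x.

Let I denote the integral. Integrate by parts with u = cos(3*x), dv = exp(2*x) dx, so v = exp(2*x)/2: I = exp(2*x)*cos(3*x)/2 + (3/2)·∫ exp(2*x)*sin(3*x) dx.
Apply parts again with u = sin(3*x), dv = exp(2*x) dx: ∫ exp(2*x)*sin(3*x) dx = exp(2*x)*sin(3*x)/2 − (3/2)·I. Substituting back brings back I: I = 3*exp(2*x)*sin(3*x)/4 + exp(2*x)*cos(3*x)/2 − (9/4)·I.
Solving for I: (1 + 9/4)·I equals the remaining terms, so I = (4/13)·(3*exp(2*x)*sin(3*x)/4 + exp(2*x)*cos(3*x)/2).

3*exp(2*x)*sin(3*x)/13 + 2*exp(2*x)*cos(3*x)/13 + C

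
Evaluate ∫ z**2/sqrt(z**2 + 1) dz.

Substitute z = tan(θ), so dz = sec(θ)^2 dθ and the radical becomes sqrt(z**2 + 1) = sec(θ) by the Pythagorean identity.
Integrate the resulting trig expression in θ, then back-substitute tan(θ) = z, sec(θ) = sqrt(z**2 + 1) (absorbing any constant into C).

z*sqrt(z**2 + 1)/2 - log(z + sqrt(z**2 + 1))/2 + C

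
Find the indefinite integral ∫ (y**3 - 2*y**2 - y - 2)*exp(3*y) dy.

Use integration by parts with u = y**3 - 2*y**2 - y - 2, dv = exp(3*y) dy, so v = exp(3*y)/3.
Apply parts 3 times (tabular method): alternate signs, differentiate u down to 0, integrate dv up.

(3*y**3 - 9*y**2 + 3*y - 7)*exp(3*y)/9 + C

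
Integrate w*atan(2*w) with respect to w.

w**2*atan(2*w)/2 - w/4 + atan(2*w)/8 + C

Use integration by parts with u = arctan(2*w), dv = w dw.
Then du = 2/(4*w**2 + 1) dw.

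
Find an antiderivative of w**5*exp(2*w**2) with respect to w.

Let u = w², du = 2w dw; rewrite as (1/2)∫ u^2·exp(2u) du.
Now integrate by parts 2 times.

(2*w**4 - 2*w**2 + 1)*exp(2*w**2)/8 + C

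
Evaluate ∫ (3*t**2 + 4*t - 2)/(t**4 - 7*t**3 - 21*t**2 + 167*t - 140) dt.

173*log(t - 7)/216 - 62*log(t - 4)/81 + 5*log(t - 1)/108 - 53*log(t + 5)/648 + C

Factor the denominator: (t - 7)*(t - 4)*(t - 1)*(t + 5).
Partial-fraction decomposition: -53/(648*(t + 5)) + 5/(108*(t - 1)) - 62/(81*(t - 4)) + 173/(216*(t - 7)).
Integrate each term: A/(t−a) contributes A·log|t−a|.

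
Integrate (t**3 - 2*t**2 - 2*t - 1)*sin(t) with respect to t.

Use integration by parts with u = t**3 - 2*t**2 - 2*t - 1, dv = sin(t) dt, so v = -cos(t).
Apply parts 3 times (tabular method): alternate signs, differentiate u down to 0, integrate dv up.

-t**3*cos(t) + 3*t**2*sin(t) + 2*t**2*cos(t) - 4*t*sin(t) + 8*t*cos(t) - 8*sin(t) - 3*cos(t) + C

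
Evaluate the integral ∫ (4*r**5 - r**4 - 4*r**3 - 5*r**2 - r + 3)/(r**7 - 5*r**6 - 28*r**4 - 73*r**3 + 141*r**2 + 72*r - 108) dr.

Factor the denominator: (r - 6)*(r - 1)**2*(r + 1)*(r + 2)*(r**2 + 9).
Partial-fraction decomposition: -(3317*r - 9468)/(9750*(r**2 + 9)) - 127/(936*(r + 2)) + 1/(140*(r + 1)) + 11/(900*(r - 1)) + 1/(75*(r - 1)**2) + 9587/(21000*(r - 6)).
Integrate each term; A/(r−a) gives A·log|r−a|; the (Br+D)/(r²+p²) term gives a log and an atan.

9587*log(r - 6)/21000 + 11*log(r - 1)/900 + log(r + 1)/140 - 127*log(r + 2)/936 - 3317*log(r**2 + 9)/19500 + 526*atan(r/3)/1625 - 1/(75*r - 75) + C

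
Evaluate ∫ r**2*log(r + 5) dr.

Use integration by parts with u = log(r + 5), dv = r**2 dr.
Then du = 1/(r + 5) dr and v = r**3/3.

r**3*log(r + 5)/3 - r**3/9 + 5*r**2/6 - 25*r/3 + 125*log(r + 5)/3 + C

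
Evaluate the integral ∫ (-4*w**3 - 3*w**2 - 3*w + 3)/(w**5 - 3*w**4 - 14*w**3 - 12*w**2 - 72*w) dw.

-log(w)/24 - 329*log(w - 6)/720 + 31*log(w + 3)/117 + 243*log(w**2 + 4)/2080 - 241*atan(w/2)/1040 + C

Factor the denominator: w*(w - 6)*(w + 3)*(w**2 + 4).
Partial-fraction decomposition: (243*w - 482)/(1040*(w**2 + 4)) + 31/(117*(w + 3)) - 329/(720*(w - 6)) - 1/(24*w).
Integrate each term; A/(w−a) gives A·log|w−a|; the (Bw+D)/(w²+p²) term gives a log and an atan.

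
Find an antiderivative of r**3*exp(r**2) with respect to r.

(r**2 - 1)*exp(r**2)/2 + C

Let u = r², du = 2r dr; rewrite as (1/2)∫ u^1·exp(1u) du.
Now integrate by parts 1 time.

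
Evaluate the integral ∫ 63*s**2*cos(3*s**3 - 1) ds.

Let u = 3*s**3 - 1, so du = (9*s**2) ds.
Rewriting, the integral becomes 7·∫ cos(u) du = 7·sin(u).
Substituting back, u = 3*s**3 - 1.

7*sin(3*s**3 - 1) + C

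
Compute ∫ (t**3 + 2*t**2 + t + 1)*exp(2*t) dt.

(4*t**3 + 2*t**2 + 2*t + 3)*exp(2*t)/8 + C

Use integration by parts with u = t**3 + 2*t**2 + t + 1, dv = exp(2*t) dt, so v = exp(2*t)/2.
Apply parts 3 times (tabular method): alternate signs, differentiate u down to 0, integrate dv up.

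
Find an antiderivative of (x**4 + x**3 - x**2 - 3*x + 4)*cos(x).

Use integration by parts with u = x**4 + x**3 - x**2 - 3*x + 4, dv = cos(x) dx, so v = sin(x).
Apply parts 4 times (tabular method): alternate signs, differentiate u down to 0, integrate dv up.

x**4*sin(x) + x**3*sin(x) + 4*x**3*cos(x) - 13*x**2*sin(x) + 3*x**2*cos(x) - 9*x*sin(x) - 26*x*cos(x) + 30*sin(x) - 9*cos(x) + C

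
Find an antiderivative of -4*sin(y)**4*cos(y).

-4*sin(y)**5/5 + C

Let u = sin(y), so du = (cos(y)) dy.
Rewriting, the integral becomes -4·∫ u^4 du = -4·u^5/5.
Substituting back, u = sin(y).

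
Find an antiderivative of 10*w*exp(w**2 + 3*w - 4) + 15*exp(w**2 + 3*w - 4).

5*exp(w**2 + 3*w - 4) + C

Let u = w**2 + 3*w - 4, so du = (2*w + 3) dw.
Rewriting, the integral becomes 5·∫ e^u du = 5·e^u.
Substituting back, u = w**2 + 3*w - 4.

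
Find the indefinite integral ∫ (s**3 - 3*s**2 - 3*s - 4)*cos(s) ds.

s**3*sin(s) - 3*s**2*sin(s) + 3*s**2*cos(s) - 9*s*sin(s) - 6*s*cos(s) + 2*sin(s) - 9*cos(s) + C

Use integration by parts with u = s**3 - 3*s**2 - 3*s - 4, dv = cos(s) ds, so v = sin(s).
Apply parts 3 times (tabular method): alternate signs, differentiate u down to 0, integrate dv up.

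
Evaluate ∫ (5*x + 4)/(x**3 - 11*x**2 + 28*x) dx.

Factor the denominator: x*(x - 7)*(x - 4).
Partial-fraction decomposition: -2/(x - 4) + 13/(7*(x - 7)) + 1/(7*x).
Integrate each term: A/(x−a) contributes A·log|x−a|.

log(x)/7 + 13*log(x - 7)/7 - 2*log(x - 4) + C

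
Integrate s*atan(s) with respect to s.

Use integration by parts with u = arctan(s), dv = s ds.
Then du = 1/(s**2 + 1) ds.

s**2*atan(s)/2 - s/2 + atan(s)/2 + C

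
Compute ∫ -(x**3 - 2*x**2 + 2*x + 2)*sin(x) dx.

x**3*cos(x) - 3*x**2*sin(x) - 2*x**2*cos(x) + 4*x*sin(x) - 4*x*cos(x) + 4*sin(x) + 6*cos(x) + C

Use integration by parts with u = x**3 - 2*x**2 + 2*x + 2, dv = -sin(x) dx, so v = cos(x).
Apply parts 3 times (tabular method): alternate signs, differentiate u down to 0, integrate dv up.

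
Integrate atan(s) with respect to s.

s*atan(s) - log(s**2 + 1)/2 + C

Use integration by parts with u = arctan(s), dv = ds.
Then du = 1/(s**2 + 1) ds.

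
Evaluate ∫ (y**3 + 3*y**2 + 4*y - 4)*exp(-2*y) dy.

(-4*y**3 - 18*y**2 - 34*y - 1)*exp(-2*y)/8 + C

Use integration by parts with u = y**3 + 3*y**2 + 4*y - 4, dv = exp(-2*y) dy, so v = -exp(-2*y)/2.
Apply parts 3 times (tabular method): alternate signs, differentiate u down to 0, integrate dv up.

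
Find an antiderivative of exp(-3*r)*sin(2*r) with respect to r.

-3*exp(-3*r)*sin(2*r)/13 - 2*exp(-3*r)*cos(2*r)/13 + C

Let I denote the integral. Integrate by parts with u = sin(2*r), dv = exp(-3*r) dr, so v = -exp(-3*r)/3: I = -exp(-3*r)*sin(2*r)/3 + (2/3)·∫ exp(-3*r)*cos(2*r) dr.
Apply parts again with u = cos(2*r), dv = exp(-3*r) dr: ∫ exp(-3*r)*cos(2*r) dr = -exp(-3*r)*cos(2*r)/3 − (2/3)·I. Substituting back brings back I: I = -exp(-3*r)*sin(2*r)/3 - 2*exp(-3*r)*cos(2*r)/9 − (4/9)·I.
Solving for I: (1 + 4/9)·I equals the remaining terms, so I = (9/13)·(-exp(-3*r)*sin(2*r)/3 - 2*exp(-3*r)*cos(2*r)/9).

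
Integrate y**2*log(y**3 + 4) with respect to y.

y**3*log(y**3 + 4)/3 - y**3/3 + 4*log(y**3 + 4)/3 + C

Let u = y**3 + 4, so du = (3*y**2) dy.
The integral becomes (1/3)·∫ log(u) du; integrate by parts with u′=log(u), dv′=du.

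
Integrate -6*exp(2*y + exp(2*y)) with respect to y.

Let u = exp(2*y), so du = (2*exp(2*y)) dy.
Rewriting, the integral becomes -3·∫ e^u du = -3·e^u.
Substituting back, u = exp(2*y).

-3*exp(exp(2*y)) + C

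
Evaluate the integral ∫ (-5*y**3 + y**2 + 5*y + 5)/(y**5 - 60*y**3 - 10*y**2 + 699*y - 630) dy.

-271*log(y - 7)/624 + 53*log(y - 3)/288 + log(y - 1)/84 - 35*log(y + 5)/32 + 1091*log(y + 6)/819 + C

Factor the denominator: (y - 7)*(y - 3)*(y - 1)*(y + 5)*(y + 6).
Partial-fraction decomposition: 1091/(819*(y + 6)) - 35/(32*(y + 5)) + 1/(84*(y - 1)) + 53/(288*(y - 3)) - 271/(624*(y - 7)).
Integrate each term: A/(y−a) contributes A·log|y−a|.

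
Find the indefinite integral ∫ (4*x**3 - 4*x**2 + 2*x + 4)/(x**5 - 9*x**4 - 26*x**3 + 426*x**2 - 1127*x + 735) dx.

199*log(x - 7)/112 - 69*log(x - 5)/32 + 41*log(x - 3)/80 - log(x - 1)/64 - 263*log(x + 7)/2240 + C

Factor the denominator: (x - 7)*(x - 5)*(x - 3)*(x - 1)*(x + 7).
Partial-fraction decomposition: -263/(2240*(x + 7)) - 1/(64*(x - 1)) + 41/(80*(x - 3)) - 69/(32*(x - 5)) + 199/(112*(x - 7)).
Integrate each term: A/(x−a) contributes A·log|x−a|.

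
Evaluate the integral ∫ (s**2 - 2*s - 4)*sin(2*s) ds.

Use integration by parts with u = s**2 - 2*s - 4, dv = sin(2*s) ds, so v = -cos(2*s)/2.
Apply parts 2 times (tabular method): alternate signs, differentiate u down to 0, integrate dv up.

-s**2*cos(2*s)/2 + s*sin(2*s)/2 + s*cos(2*s) - sin(2*s)/2 + 9*cos(2*s)/4 + C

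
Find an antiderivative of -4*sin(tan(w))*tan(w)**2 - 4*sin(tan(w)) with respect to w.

4*cos(tan(w)) + C

Let u = tan(w), so du = (tan(w)**2 + 1) dw.
Rewriting, the integral becomes -4·∫ sin(u) du = -4·-cos(u).
Substituting back, u = tan(w).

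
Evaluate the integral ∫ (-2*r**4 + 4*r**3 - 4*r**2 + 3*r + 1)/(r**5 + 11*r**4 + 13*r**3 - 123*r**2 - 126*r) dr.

-log(r)/126 - 2*log(r - 3)/27 - log(r + 1)/10 + 3617*log(r + 6)/270 - 213*log(r + 7)/14 + C

Factor the denominator: r*(r - 3)*(r + 1)*(r + 6)*(r + 7).
Partial-fraction decomposition: -213/(14*(r + 7)) + 3617/(270*(r + 6)) - 1/(10*(r + 1)) - 2/(27*(r - 3)) - 1/(126*r).
Integrate each term: A/(r−a) contributes A·log|r−a|.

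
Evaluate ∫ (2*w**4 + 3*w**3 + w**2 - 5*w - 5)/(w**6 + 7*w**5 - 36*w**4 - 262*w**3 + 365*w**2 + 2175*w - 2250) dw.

Factor the denominator: (w - 5)*(w - 3)*(w - 1)*(w + 5)**2*(w + 6).
Partial-fraction decomposition: -2005/(693*(w + 6)) + 4049/(1440*(w + 5)) - 23/(12*(w + 5)**2) - 1/(504*(w - 1)) - 29/(288*(w - 3)) + 81/(440*(w - 5)).
Integrate each term; A/(w−a) gives A·log|w−a|; A/(w−a)² gives −A/(w−a).

81*log(w - 5)/440 - 29*log(w - 3)/288 - log(w - 1)/504 + 4049*log(w + 5)/1440 - 2005*log(w + 6)/693 + 23/(12*w + 60) + C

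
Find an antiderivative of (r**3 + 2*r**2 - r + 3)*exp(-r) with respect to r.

Use integration by parts with u = r**3 + 2*r**2 - r + 3, dv = exp(-r) dr, so v = -exp(-r).
Apply parts 3 times (tabular method): alternate signs, differentiate u down to 0, integrate dv up.

(-r**3 - 5*r**2 - 9*r - 12)*exp(-r) + C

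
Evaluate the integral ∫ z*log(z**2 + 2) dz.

z**2*log(z**2 + 2)/2 - z**2/2 + log(z**2 + 2) + C

Let u = z**2 + 2, so du = (2*z) dz.
The integral becomes (1/2)·∫ log(u) du; integrate by parts with u′=log(u), dv′=du.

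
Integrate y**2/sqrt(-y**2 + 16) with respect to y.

-y*sqrt(-y**2 + 16)/2 + 8*asin(y/4) + C

Substitute y = 4·sin(θ), so dy = 4·cos(θ) dθ and the radical becomes sqrt(-y**2 + 16) = 4·cos(θ) by the Pythagorean identity.
Integrate the resulting trig expression in θ, then back-substitute θ = asin(y/4), sin(θ) = y/4, cos(θ) = sqrt(-y**2 + 16)/4 (absorbing any constant into C).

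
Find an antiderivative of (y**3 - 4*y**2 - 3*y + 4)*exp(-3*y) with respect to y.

(-3*y**3 + 9*y**2 + 15*y - 7)*exp(-3*y)/9 + C

Use integration by parts with u = y**3 - 4*y**2 - 3*y + 4, dv = exp(-3*y) dy, so v = -exp(-3*y)/3.
Apply parts 3 times (tabular method): alternate signs, differentiate u down to 0, integrate dv up.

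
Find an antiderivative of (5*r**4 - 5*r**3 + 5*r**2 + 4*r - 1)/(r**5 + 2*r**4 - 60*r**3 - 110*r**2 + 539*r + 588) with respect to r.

Factor the denominator: (r - 7)*(r - 3)*(r + 1)*(r + 4)*(r + 7).
Partial-fraction decomposition: 1742/(315*(r + 7)) - 1663/(693*(r + 4)) + 5/(288*(r + 1)) - 163/(560*(r - 3)) + 5281/(2464*(r - 7)).
Integrate each term: A/(r−a) contributes A·log|r−a|.

5281*log(r - 7)/2464 - 163*log(r - 3)/560 + 5*log(r + 1)/288 - 1663*log(r + 4)/693 + 1742*log(r + 7)/315 + C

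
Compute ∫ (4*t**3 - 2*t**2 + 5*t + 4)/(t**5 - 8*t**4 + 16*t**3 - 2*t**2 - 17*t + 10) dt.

479*log(t - 5)/288 - 38*log(t - 2)/9 + 85*log(t - 1)/32 - 7*log(t + 1)/72 - 11/(8*t - 8) + C

Factor the denominator: (t - 5)*(t - 2)*(t - 1)**2*(t + 1).
Partial-fraction decomposition: -7/(72*(t + 1)) + 85/(32*(t - 1)) + 11/(8*(t - 1)**2) - 38/(9*(t - 2)) + 479/(288*(t - 5)).
Integrate each term; A/(t−a) gives A·log|t−a|; A/(t−a)² gives −A/(t−a).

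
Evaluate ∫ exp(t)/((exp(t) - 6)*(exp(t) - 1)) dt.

log(exp(t) - 6)/5 - log(exp(t) - 1)/5 + C

Let u = e^t, du = e^t dt.
The integral becomes ∫ du/((u-1)(u-6)); decompose into partial fractions.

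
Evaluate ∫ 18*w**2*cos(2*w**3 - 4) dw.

3*sin(2*w**3 - 4) + C

Let u = 2*w**3 - 4, so du = (6*w**2) dw.
Rewriting, the integral becomes 3·∫ cos(u) du = 3·sin(u).
Substituting back, u = 2*w**3 - 4.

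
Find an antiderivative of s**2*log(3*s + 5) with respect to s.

s**3*log(3*s + 5)/3 - s**3/9 + 5*s**2/18 - 25*s/27 + 125*log(3*s + 5)/81 + C

Use integration by parts with u = log(3*s + 5), dv = s**2 ds.
Then du = 3/(3*s + 5) ds and v = s**3/3.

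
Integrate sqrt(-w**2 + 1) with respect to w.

Substitute w = sin(θ), so dw = cos(θ) dθ and the radical becomes sqrt(-w**2 + 1) = cos(θ) by the Pythagorean identity.
Integrate the resulting trig expression in θ, then back-substitute θ = asin(w), sin(θ) = w, cos(θ) = sqrt(-w**2 + 1) (absorbing any constant into C).

w*sqrt(-w**2 + 1)/2 + asin(w)/2 + C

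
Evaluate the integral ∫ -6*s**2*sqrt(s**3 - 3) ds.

Let u = s**3 - 3, so du = (3*s**2) ds.
Rewriting, the integral becomes -2·∫ √u du = -2·(2/3)u^(3/2).
Substituting back, u = s**3 - 3.

-4*(s**3 - 3)**(3/2)/3 + C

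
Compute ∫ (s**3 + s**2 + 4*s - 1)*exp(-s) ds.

Use integration by parts with u = s**3 + s**2 + 4*s - 1, dv = exp(-s) ds, so v = -exp(-s).
Apply parts 3 times (tabular method): alternate signs, differentiate u down to 0, integrate dv up.

(-s**3 - 4*s**2 - 12*s - 11)*exp(-s) + C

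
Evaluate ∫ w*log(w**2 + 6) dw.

Let u = w**2 + 6, so du = (2*w) dw.
The integral becomes (1/2)·∫ log(u) du; integrate by parts with u′=log(u), dv′=du.

w**2*log(w**2 + 6)/2 - w**2/2 + 3*log(w**2 + 6) + C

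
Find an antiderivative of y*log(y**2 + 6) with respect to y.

y**2*log(y**2 + 6)/2 - y**2/2 + 3*log(y**2 + 6) + C

Let u = y**2 + 6, so du = (2*y) dy.
The integral becomes (1/2)·∫ log(u) du; integrate by parts with u′=log(u), dv′=du.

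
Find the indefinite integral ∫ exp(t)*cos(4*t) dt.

Let I denote the integral. Integrate by parts with u = cos(4*t), dv = exp(t) dt, so v = exp(t): I = exp(t)*cos(4*t) + 4·∫ exp(t)*sin(4*t) dt.
Apply parts again with u = sin(4*t), dv = exp(t) dt: ∫ exp(t)*sin(4*t) dt = exp(t)*sin(4*t) − 4·I. Substituting back brings back I: I = 4*exp(t)*sin(4*t) + exp(t)*cos(4*t) − 16·I.
Solving for I: (1 + 16)·I equals the remaining terms, so I = (1/17)·(4*exp(t)*sin(4*t) + exp(t)*cos(4*t)).

4*exp(t)*sin(4*t)/17 + exp(t)*cos(4*t)/17 + C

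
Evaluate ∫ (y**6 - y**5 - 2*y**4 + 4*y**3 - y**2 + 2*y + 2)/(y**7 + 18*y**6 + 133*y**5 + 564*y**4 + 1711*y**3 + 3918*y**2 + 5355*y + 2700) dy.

Factor the denominator: (y + 1)*(y + 3)*(y + 4)*(y + 5)**2*(y**2 + 9).
Partial-fraction decomposition: -(1733*y - 20922)/(52020*(y**2 + 9)) - 960129/(18496*(y + 5)) - 16967/(272*(y + 5)**2) + 866/(15*(y + 4)) - 689/(144*(y + 3)) - 1/(192*(y + 1)).
Integrate each term; A/(y−a) gives A·log|y−a|; the (By+D)/(y²+p²) term gives a log and an atan.

-log(y + 1)/192 - 689*log(y + 3)/144 + 866*log(y + 4)/15 - 960129*log(y + 5)/18496 - 1733*log(y**2 + 9)/104040 + 3487*atan(y/3)/26010 + 16967/(272*y + 1360) + C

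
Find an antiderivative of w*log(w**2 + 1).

Let u = w**2 + 1, so du = (2*w) dw.
The integral becomes (1/2)·∫ log(u) du; integrate by parts with u′=log(u), dv′=du.

w**2*log(w**2 + 1)/2 - w**2/2 + log(w**2 + 1)/2 + C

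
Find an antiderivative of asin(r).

Use integration by parts with u = arcsin(r), dv = dr.
Then du = 1/sqrt(-r**2 + 1) dr.

r*asin(r) + sqrt(-r**2 + 1) + C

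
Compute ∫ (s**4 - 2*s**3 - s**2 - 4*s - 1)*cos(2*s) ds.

s**4*sin(2*s)/2 - s**3*sin(2*s) + s**3*cos(2*s) - 2*s**2*sin(2*s) - 3*s**2*cos(2*s)/2 - s*sin(2*s)/2 - 2*s*cos(2*s) + sin(2*s)/2 - cos(2*s)/4 + C

Use integration by parts with u = s**4 - 2*s**3 - s**2 - 4*s - 1, dv = cos(2*s) ds, so v = sin(2*s)/2.
Apply parts 4 times (tabular method): alternate signs, differentiate u down to 0, integrate dv up.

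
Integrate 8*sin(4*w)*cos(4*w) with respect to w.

Let u = sin(4*w), so du = (4*cos(4*w)) dw.
Rewriting, the integral becomes 2·∫ u^1 du = 2·u^2/2.
Substituting back, u = sin(4*w).

sin(4*w)**2 + C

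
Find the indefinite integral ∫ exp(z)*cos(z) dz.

Let I denote the integral. Integrate by parts with u = cos(z), dv = exp(z) dz, so v = exp(z): I = exp(z)*cos(z) + ∫ exp(z)*sin(z) dz.
Apply parts again with u = sin(z), dv = exp(z) dz: ∫ exp(z)*sin(z) dz = exp(z)*sin(z) − I. Substituting back brings back I: I = exp(z)*sin(z) + exp(z)*cos(z) − I.
Solving for I: (1 + 1)·I equals the remaining terms, so I = (1/2)·(exp(z)*sin(z) + exp(z)*cos(z)).

exp(z)*sin(z)/2 + exp(z)*cos(z)/2 + C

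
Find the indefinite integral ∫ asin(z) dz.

Use integration by parts with u = arcsin(z), dv = dz.
Then du = 1/sqrt(-z**2 + 1) dz.

z*asin(z) + sqrt(-z**2 + 1) + C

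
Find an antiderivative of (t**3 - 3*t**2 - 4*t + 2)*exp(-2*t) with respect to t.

(-4*t**3 + 6*t**2 + 22*t + 3)*exp(-2*t)/8 + C

Use integration by parts with u = t**3 - 3*t**2 - 4*t + 2, dv = exp(-2*t) dt, so v = -exp(-2*t)/2.
Apply parts 3 times (tabular method): alternate signs, differentiate u down to 0, integrate dv up.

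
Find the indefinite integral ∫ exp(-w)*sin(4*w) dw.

-exp(-w)*sin(4*w)/17 - 4*exp(-w)*cos(4*w)/17 + C

Let I denote the integral. Integrate by parts with u = sin(4*w), dv = exp(-w) dw, so v = -exp(-w): I = -exp(-w)*sin(4*w) + 4·∫ exp(-w)*cos(4*w) dw.
Apply parts again with u = cos(4*w), dv = exp(-w) dw: ∫ exp(-w)*cos(4*w) dw = -exp(-w)*cos(4*w) − 4·I. Substituting back brings back I: I = -exp(-w)*sin(4*w) - 4*exp(-w)*cos(4*w) − 16·I.
Solving for I: (1 + 16)·I equals the remaining terms, so I = (1/17)·(-exp(-w)*sin(4*w) - 4*exp(-w)*cos(4*w)).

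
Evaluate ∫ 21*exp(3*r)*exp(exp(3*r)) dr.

Let u = exp(3*r), so du = (3*exp(3*r)) dr.
Rewriting, the integral becomes 7·∫ e^u du = 7·e^u.
Substituting back, u = exp(3*r).

7*exp(exp(3*r)) + C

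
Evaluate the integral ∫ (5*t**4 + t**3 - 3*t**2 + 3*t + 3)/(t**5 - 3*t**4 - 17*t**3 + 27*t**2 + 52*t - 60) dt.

3193*log(t - 5)/672 - 17*log(t - 2)/12 + 3*log(t - 1)/16 - 19*log(t + 2)/28 + 69*log(t + 3)/32 + C

Factor the denominator: (t - 5)*(t - 2)*(t - 1)*(t + 2)*(t + 3).
Partial-fraction decomposition: 69/(32*(t + 3)) - 19/(28*(t + 2)) + 3/(16*(t - 1)) - 17/(12*(t - 2)) + 3193/(672*(t - 5)).
Integrate each term: A/(t−a) contributes A·log|t−a|.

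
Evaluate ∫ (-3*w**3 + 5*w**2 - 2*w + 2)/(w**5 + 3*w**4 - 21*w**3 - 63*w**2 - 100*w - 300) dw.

-129*log(w - 5)/1160 - 67*log(w + 3)/104 + 128*log(w + 5)/145 - 24*log(w**2 + 4)/377 + 7*atan(w/2)/377 + C

Factor the denominator: (w - 5)*(w + 3)*(w + 5)*(w**2 + 4).
Partial-fraction decomposition: -2*(24*w - 7)/(377*(w**2 + 4)) + 128/(145*(w + 5)) - 67/(104*(w + 3)) - 129/(1160*(w - 5)).
Integrate each term; A/(w−a) gives A·log|w−a|; the (Bw+D)/(w²+p²) term gives a log and an atan.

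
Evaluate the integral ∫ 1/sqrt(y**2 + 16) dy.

Substitute y = 4·tan(θ), so dy = 4·sec(θ)^2 dθ and the radical becomes sqrt(y**2 + 16) = 4·sec(θ) by the Pythagorean identity.
Integrate the resulting trig expression in θ, then back-substitute tan(θ) = y/4, sec(θ) = sqrt(y**2 + 16)/4 (absorbing any constant into C).

log(y + sqrt(y**2 + 16)) + C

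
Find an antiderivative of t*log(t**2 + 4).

Let u = t**2 + 4, so du = (2*t) dt.
The integral becomes (1/2)·∫ log(u) du; integrate by parts with u′=log(u), dv′=du.

t**2*log(t**2 + 4)/2 - t**2/2 + 2*log(t**2 + 4) + C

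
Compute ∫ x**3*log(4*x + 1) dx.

x**4*log(4*x + 1)/4 - x**4/16 + x**3/48 - x**2/128 + x/256 - log(4*x + 1)/1024 + C

Use integration by parts with u = log(4*x + 1), dv = x**3 dx.
Then du = 4/(4*x + 1) dx and v = x**4/4.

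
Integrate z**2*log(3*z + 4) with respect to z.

z**3*log(3*z + 4)/3 - z**3/9 + 2*z**2/9 - 16*z/27 + 64*log(3*z + 4)/81 + C

Use integration by parts with u = log(3*z + 4), dv = z**2 dz.
Then du = 3/(3*z + 4) dz and v = z**3/3.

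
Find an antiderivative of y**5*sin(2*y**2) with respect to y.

-y**4*cos(2*y**2)/4 + y**2*sin(2*y**2)/4 + cos(2*y**2)/8 + C

Let u = y², du = 2y dy; rewrite as (1/2)∫ u^2·sin(2u) du.
Now integrate by parts 2 times.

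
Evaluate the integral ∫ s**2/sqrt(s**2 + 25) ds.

Substitute s = 5·tan(θ), so ds = 5·sec(θ)^2 dθ and the radical becomes sqrt(s**2 + 25) = 5·sec(θ) by the Pythagorean identity.
Integrate the resulting trig expression in θ, then back-substitute tan(θ) = s/5, sec(θ) = sqrt(s**2 + 25)/5 (absorbing any constant into C).

s*sqrt(s**2 + 25)/2 - 25*log(s + sqrt(s**2 + 25))/2 + C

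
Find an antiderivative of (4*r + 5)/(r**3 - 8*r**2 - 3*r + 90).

29*log(r - 6)/9 - 25*log(r - 5)/8 - 7*log(r + 3)/72 + C

Factor the denominator: (r - 6)*(r - 5)*(r + 3).
Partial-fraction decomposition: -7/(72*(r + 3)) - 25/(8*(r - 5)) + 29/(9*(r - 6)).
Integrate each term: A/(r−a) contributes A·log|r−a|.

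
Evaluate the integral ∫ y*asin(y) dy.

y**2*asin(y)/2 + y*sqrt(-y**2 + 1)/4 - asin(y)/4 + C

Use integration by parts with u = arcsin(y), dv = y dy.
Then du = 1/sqrt(-y**2 + 1) dy.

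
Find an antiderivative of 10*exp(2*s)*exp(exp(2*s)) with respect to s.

Let u = exp(2*s), so du = (2*exp(2*s)) ds.
Rewriting, the integral becomes 5·∫ e^u du = 5·e^u.
Substituting back, u = exp(2*s).

5*exp(exp(2*s)) + C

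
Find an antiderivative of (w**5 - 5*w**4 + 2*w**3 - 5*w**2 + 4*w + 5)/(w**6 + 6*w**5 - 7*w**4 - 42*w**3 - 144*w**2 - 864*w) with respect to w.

-5*log(w)/864 - 187*log(w - 4)/8000 - 2523*log(w + 4)/1600 + 14887*log(w + 6)/5400 - 509*log(w**2 + 9)/6750 - 757*atan(w/3)/3375 + C

Factor the denominator: w*(w - 4)*(w + 4)*(w + 6)*(w**2 + 9).
Partial-fraction decomposition: -(509*w + 2271)/(3375*(w**2 + 9)) + 14887/(5400*(w + 6)) - 2523/(1600*(w + 4)) - 187/(8000*(w - 4)) - 5/(864*w).
Integrate each term; A/(w−a) gives A·log|w−a|; the (Bw+D)/(w²+p²) term gives a log and an atan.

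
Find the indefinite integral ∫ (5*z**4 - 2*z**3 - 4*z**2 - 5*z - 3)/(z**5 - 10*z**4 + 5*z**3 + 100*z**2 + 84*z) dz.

-log(z)/28 + 3695*log(z - 7)/168 - 1957*log(z - 6)/112 - 5*log(z + 1)/56 + 29*log(z + 2)/48 + C

Factor the denominator: z*(z - 7)*(z - 6)*(z + 1)*(z + 2).
Partial-fraction decomposition: 29/(48*(z + 2)) - 5/(56*(z + 1)) - 1957/(112*(z - 6)) + 3695/(168*(z - 7)) - 1/(28*z).
Integrate each term: A/(z−a) contributes A·log|z−a|.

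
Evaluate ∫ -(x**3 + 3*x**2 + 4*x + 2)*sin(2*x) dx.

Use integration by parts with u = x**3 + 3*x**2 + 4*x + 2, dv = -sin(2*x) dx, so v = cos(2*x)/2.
Apply parts 3 times (tabular method): alternate signs, differentiate u down to 0, integrate dv up.

x**3*cos(2*x)/2 - 3*x**2*sin(2*x)/4 + 3*x**2*cos(2*x)/2 - 3*x*sin(2*x)/2 + 5*x*cos(2*x)/4 - 5*sin(2*x)/8 + cos(2*x)/4 + C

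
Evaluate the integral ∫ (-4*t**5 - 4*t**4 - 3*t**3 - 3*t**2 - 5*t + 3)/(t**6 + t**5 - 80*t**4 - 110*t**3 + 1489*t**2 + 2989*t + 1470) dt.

-9755*log(t - 7)/1344 + 37071*log(t - 6)/7007 - 277*log(t + 1)/28224 + 1291*log(t + 5)/528 - 3659*log(t + 7)/819 - 1/(168*t + 168) + C

Factor the denominator: (t - 7)*(t - 6)*(t + 1)**2*(t + 5)*(t + 7).
Partial-fraction decomposition: -3659/(819*(t + 7)) + 1291/(528*(t + 5)) - 277/(28224*(t + 1)) + 1/(168*(t + 1)**2) + 37071/(7007*(t - 6)) - 9755/(1344*(t - 7)).
Integrate each term; A/(t−a) gives A·log|t−a|; A/(t−a)² gives −A/(t−a).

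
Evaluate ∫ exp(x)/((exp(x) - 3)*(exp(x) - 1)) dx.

Let u = e^x, du = e^x dx.
The integral becomes ∫ du/((u-1)(u-3)); decompose into partial fractions.

log(exp(x) - 3)/2 - log(exp(x) - 1)/2 + C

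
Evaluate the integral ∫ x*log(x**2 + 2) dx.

Let u = x**2 + 2, so du = (2*x) dx.
The integral becomes (1/2)·∫ log(u) du; integrate by parts with u′=log(u), dv′=du.

x**2*log(x**2 + 2)/2 - x**2/2 + log(x**2 + 2) + C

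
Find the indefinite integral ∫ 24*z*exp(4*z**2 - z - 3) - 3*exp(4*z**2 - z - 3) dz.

Let u = 4*z**2 - z - 3, so du = (8*z - 1) dz.
Rewriting, the integral becomes 3·∫ e^u du = 3·e^u.
Substituting back, u = 4*z**2 - z - 3.

3*exp(4*z**2 - z - 3) + C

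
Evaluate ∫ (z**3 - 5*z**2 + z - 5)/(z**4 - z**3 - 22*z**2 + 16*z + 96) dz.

Factor the denominator: (z - 4)*(z - 3)*(z + 2)*(z + 4).
Partial-fraction decomposition: 153/(112*(z + 4)) - 7/(12*(z + 2)) + 4/(7*(z - 3)) - 17/(48*(z - 4)).
Integrate each term: A/(z−a) contributes A·log|z−a|.

-17*log(z - 4)/48 + 4*log(z - 3)/7 - 7*log(z + 2)/12 + 153*log(z + 4)/112 + C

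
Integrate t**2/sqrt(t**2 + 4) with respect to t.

t*sqrt(t**2 + 4)/2 - 2*log(t + sqrt(t**2 + 4)) + C

Substitute t = 2·tan(θ), so dt = 2·sec(θ)^2 dθ and the radical becomes sqrt(t**2 + 4) = 2·sec(θ) by the Pythagorean identity.
Integrate the resulting trig expression in θ, then back-substitute tan(θ) = t/2, sec(θ) = sqrt(t**2 + 4)/2 (absorbing any constant into C).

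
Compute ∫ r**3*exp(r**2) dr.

Let u = r², du = 2r dr; rewrite as (1/2)∫ u^1·exp(1u) du.
Now integrate by parts 1 time.

(r**2 - 1)*exp(r**2)/2 + C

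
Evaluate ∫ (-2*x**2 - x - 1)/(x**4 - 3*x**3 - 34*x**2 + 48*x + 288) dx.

Factor the denominator: (x - 6)*(x - 4)*(x + 3)*(x + 4).
Partial-fraction decomposition: 29/(80*(x + 4)) - 16/(63*(x + 3)) + 37/(112*(x - 4)) - 79/(180*(x - 6)).
Integrate each term: A/(x−a) contributes A·log|x−a|.

-79*log(x - 6)/180 + 37*log(x - 4)/112 - 16*log(x + 3)/63 + 29*log(x + 4)/80 + C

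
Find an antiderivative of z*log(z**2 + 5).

z**2*log(z**2 + 5)/2 - z**2/2 + 5*log(z**2 + 5)/2 + C

Let u = z**2 + 5, so du = (2*z) dz.
The integral becomes (1/2)·∫ log(u) du; integrate by parts with u′=log(u), dv′=du.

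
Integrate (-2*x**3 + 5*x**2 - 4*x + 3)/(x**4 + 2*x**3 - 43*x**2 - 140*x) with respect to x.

Factor the denominator: x*(x - 7)*(x + 4)*(x + 5).
Partial-fraction decomposition: -199/(30*(x + 5)) + 227/(44*(x + 4)) - 233/(462*(x - 7)) - 3/(140*x).
Integrate each term: A/(x−a) contributes A·log|x−a|.

-3*log(x)/140 - 233*log(x - 7)/462 + 227*log(x + 4)/44 - 199*log(x + 5)/30 + C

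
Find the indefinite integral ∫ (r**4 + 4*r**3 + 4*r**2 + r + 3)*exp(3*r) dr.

(27*r**4 + 72*r**3 + 36*r**2 + 3*r + 80)*exp(3*r)/81 + C

Use integration by parts with u = r**4 + 4*r**3 + 4*r**2 + r + 3, dv = exp(3*r) dr, so v = exp(3*r)/3.
Apply parts 4 times (tabular method): alternate signs, differentiate u down to 0, integrate dv up.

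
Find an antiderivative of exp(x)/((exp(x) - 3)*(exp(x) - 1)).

log(exp(x) - 3)/2 - log(exp(x) - 1)/2 + C

Let u = e^x, du = e^x dx.
The integral becomes ∫ du/((u-3)(u-1)); decompose into partial fractions.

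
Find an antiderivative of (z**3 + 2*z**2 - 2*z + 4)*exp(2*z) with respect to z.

(4*z**3 + 2*z**2 - 10*z + 21)*exp(2*z)/8 + C

Use integration by parts with u = z**3 + 2*z**2 - 2*z + 4, dv = exp(2*z) dz, so v = exp(2*z)/2.
Apply parts 3 times (tabular method): alternate signs, differentiate u down to 0, integrate dv up.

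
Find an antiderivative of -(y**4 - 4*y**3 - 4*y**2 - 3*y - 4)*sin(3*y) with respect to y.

Use integration by parts with u = y**4 - 4*y**3 - 4*y**2 - 3*y - 4, dv = -sin(3*y) dy, so v = cos(3*y)/3.
Apply parts 4 times (tabular method): alternate signs, differentiate u down to 0, integrate dv up.

y**4*cos(3*y)/3 - 4*y**3*sin(3*y)/9 - 4*y**3*cos(3*y)/3 + 4*y**2*sin(3*y)/3 - 16*y**2*cos(3*y)/9 + 32*y*sin(3*y)/27 - y*cos(3*y)/9 + sin(3*y)/27 - 76*cos(3*y)/81 + C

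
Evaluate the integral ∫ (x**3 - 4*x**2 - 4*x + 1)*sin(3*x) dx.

-x**3*cos(3*x)/3 + x**2*sin(3*x)/3 + 4*x**2*cos(3*x)/3 - 8*x*sin(3*x)/9 + 14*x*cos(3*x)/9 - 14*sin(3*x)/27 - 17*cos(3*x)/27 + C

Use integration by parts with u = x**3 - 4*x**2 - 4*x + 1, dv = sin(3*x) dx, so v = -cos(3*x)/3.
Apply parts 3 times (tabular method): alternate signs, differentiate u down to 0, integrate dv up.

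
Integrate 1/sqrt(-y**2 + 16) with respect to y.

asin(y/4) + C

Substitute y = 4·sin(θ), so dy = 4·cos(θ) dθ and the radical becomes sqrt(-y**2 + 16) = 4·cos(θ) by the Pythagorean identity.
Integrate the resulting trig expression in θ, then back-substitute θ = asin(y/4), sin(θ) = y/4, cos(θ) = sqrt(-y**2 + 16)/4 (absorbing any constant into C).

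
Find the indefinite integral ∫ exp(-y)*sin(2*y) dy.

-exp(-y)*sin(2*y)/5 - 2*exp(-y)*cos(2*y)/5 + C

Let I denote the integral. Integrate by parts with u = sin(2*y), dv = exp(-y) dy, so v = -exp(-y): I = -exp(-y)*sin(2*y) + 2·∫ exp(-y)*cos(2*y) dy.
Apply parts again with u = cos(2*y), dv = exp(-y) dy: ∫ exp(-y)*cos(2*y) dy = -exp(-y)*cos(2*y) − 2·I. Substituting back brings back I: I = -exp(-y)*sin(2*y) - 2*exp(-y)*cos(2*y) − 4·I.
Solving for I: (1 + 4)·I equals the remaining terms, so I = (1/5)·(-exp(-y)*sin(2*y) - 2*exp(-y)*cos(2*y)).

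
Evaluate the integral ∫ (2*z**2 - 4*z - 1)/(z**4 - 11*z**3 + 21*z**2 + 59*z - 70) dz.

Factor the denominator: (z - 7)*(z - 5)*(z - 1)*(z + 2).
Partial-fraction decomposition: -5/(63*(z + 2)) - 1/(24*(z - 1)) - 29/(56*(z - 5)) + 23/(36*(z - 7)).
Integrate each term: A/(z−a) contributes A·log|z−a|.

23*log(z - 7)/36 - 29*log(z - 5)/56 - log(z - 1)/24 - 5*log(z + 2)/63 + C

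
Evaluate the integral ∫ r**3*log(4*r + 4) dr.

r**4*log(4*r + 4)/4 - r**4/16 + r**3/12 - r**2/8 + r/4 - log(r + 1)/4 + C

Use integration by parts with u = log(4*r + 4), dv = r**3 dr.
Then du = 4/(4*r + 4) dr and v = r**4/4.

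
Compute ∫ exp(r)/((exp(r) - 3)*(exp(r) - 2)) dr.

log(exp(r) - 3) - log(exp(r) - 2) + C

Let u = e^r, du = e^r dr.
The integral becomes ∫ du/((u-2)(u-3)); decompose into partial fractions.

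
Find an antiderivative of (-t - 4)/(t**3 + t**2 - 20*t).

log(t)/5 - 2*log(t - 4)/9 + log(t + 5)/45 + C

Factor the denominator: t*(t - 4)*(t + 5).
Partial-fraction decomposition: 1/(45*(t + 5)) - 2/(9*(t - 4)) + 1/(5*t).
Integrate each term: A/(t−a) contributes A·log|t−a|.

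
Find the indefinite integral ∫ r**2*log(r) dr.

Use integration by parts with u = log(r), dv = r**2 dr.
Then du = 1/r dr and v = r**3/3.

r**3*log(r)/3 - r**3/9 + C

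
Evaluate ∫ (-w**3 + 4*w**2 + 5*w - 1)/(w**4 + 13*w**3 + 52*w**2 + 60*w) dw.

-log(w)/60 - 13*log(w + 2)/24 + 199*log(w + 5)/15 - 329*log(w + 6)/24 + C

Factor the denominator: w*(w + 2)*(w + 5)*(w + 6).
Partial-fraction decomposition: -329/(24*(w + 6)) + 199/(15*(w + 5)) - 13/(24*(w + 2)) - 1/(60*w).
Integrate each term: A/(w−a) contributes A·log|w−a|.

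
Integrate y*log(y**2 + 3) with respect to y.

y**2*log(y**2 + 3)/2 - y**2/2 + 3*log(y**2 + 3)/2 + C

Let u = y**2 + 3, so du = (2*y) dy.
The integral becomes (1/2)·∫ log(u) du; integrate by parts with u′=log(u), dv′=du.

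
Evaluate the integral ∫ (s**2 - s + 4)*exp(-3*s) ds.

Use integration by parts with u = s**2 - s + 4, dv = exp(-3*s) ds, so v = -exp(-3*s)/3.
Apply parts 2 times (tabular method): alternate signs, differentiate u down to 0, integrate dv up.

(-9*s**2 + 3*s - 35)*exp(-3*s)/27 + C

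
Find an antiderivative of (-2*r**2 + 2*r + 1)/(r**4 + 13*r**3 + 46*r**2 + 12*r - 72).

log(r - 1)/147 + 11*log(r + 2)/48 - 185*log(r + 6)/784 + 83/(28*r + 168) + C

Factor the denominator: (r - 1)*(r + 2)*(r + 6)**2.
Partial-fraction decomposition: -185/(784*(r + 6)) - 83/(28*(r + 6)**2) + 11/(48*(r + 2)) + 1/(147*(r - 1)).
Integrate each term; A/(r−a) gives A·log|r−a|; A/(r−a)² gives −A/(r−a).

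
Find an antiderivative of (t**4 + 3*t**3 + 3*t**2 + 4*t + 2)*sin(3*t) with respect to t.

-t**4*cos(3*t)/3 + 4*t**3*sin(3*t)/9 - t**3*cos(3*t) + t**2*sin(3*t) - 5*t**2*cos(3*t)/9 + 10*t*sin(3*t)/27 - 2*t*cos(3*t)/3 + 2*sin(3*t)/9 - 44*cos(3*t)/81 + C

Use integration by parts with u = t**4 + 3*t**3 + 3*t**2 + 4*t + 2, dv = sin(3*t) dt, so v = -cos(3*t)/3.
Apply parts 4 times (tabular method): alternate signs, differentiate u down to 0, integrate dv up.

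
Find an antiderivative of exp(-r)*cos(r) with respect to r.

exp(-r)*sin(r)/2 - exp(-r)*cos(r)/2 + C

Let I denote the integral. Integrate by parts with u = cos(r), dv = exp(-r) dr, so v = -exp(-r): I = -exp(-r)*cos(r) − ∫ exp(-r)*sin(r) dr.
Apply parts again with u = sin(r), dv = exp(-r) dr: ∫ exp(-r)*sin(r) dr = -exp(-r)*sin(r) + I. Substituting back brings back I: I = exp(-r)*sin(r) - exp(-r)*cos(r) − I.
Solving for I: (1 + 1)·I equals the remaining terms, so I = (1/2)·(exp(-r)*sin(r) - exp(-r)*cos(r)).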